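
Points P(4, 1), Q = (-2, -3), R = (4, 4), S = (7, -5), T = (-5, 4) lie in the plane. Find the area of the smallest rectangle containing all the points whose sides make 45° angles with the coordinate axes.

In coordinates u = x + y, v = x − y the rectangle is axis-aligned; the map (x,y)→(u,v) scales areas by 2.
u-values: 5, -5, 8, 2, -1; range = 8 − (-5) = 13.
v-values: 3, 1, 0, 12, -9; range = 12 − (-9) = 21.
Area = (13 × 21) / 2 = 136.5.

136.5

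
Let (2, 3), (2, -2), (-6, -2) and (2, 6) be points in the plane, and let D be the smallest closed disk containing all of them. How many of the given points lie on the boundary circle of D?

By Welzl's lemma the MEC is supported by two points (diametrically opposite) or three points (on a circumcircle).
The farthest pair is (-6, -2)–(2, 6) with squared distance 128. The circle on this segment as diameter has centre (-2, 2) and r² = 128/4 = 32.
Check (2, 3): distance² to centre = 17 ≤ 32, so it lies inside.
All remaining points lie in this disk, and no smaller disk contains both endpoints, so this is the minimum enclosing circle.
The points at distance exactly r from the centre are (2, -2), (-6, -2), (2, 6) — 3 points.

3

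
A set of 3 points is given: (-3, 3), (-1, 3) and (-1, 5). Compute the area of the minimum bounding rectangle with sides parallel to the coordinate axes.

4

x ranges over [-3, -1], width 2.
y ranges over [3, 5], height 2.
Area = 2 × 2 = 4.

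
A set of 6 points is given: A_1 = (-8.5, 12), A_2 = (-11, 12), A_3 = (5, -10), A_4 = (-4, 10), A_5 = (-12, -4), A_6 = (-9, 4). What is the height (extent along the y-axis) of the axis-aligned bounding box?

max y = 12, min y = -10, so height = 22.

22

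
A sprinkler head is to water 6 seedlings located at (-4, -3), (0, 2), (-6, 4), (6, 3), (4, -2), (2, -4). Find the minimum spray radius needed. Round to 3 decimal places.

The minimum enclosing circle of a finite set is fixed by two of the points (as a diameter) or three (as a circumcircle).
The minimum enclosing circle is determined by three boundary points: (-6, 4), (6, 3), (2, -4).
Their circumcentre is (-3/22, 41/22) with r² = 9425/242.
The farthest remaining point (-4, -3) is at distance² 9337/242 ≤ 9425/242.
r = √(9425/242) ≈ 6.241.

6.241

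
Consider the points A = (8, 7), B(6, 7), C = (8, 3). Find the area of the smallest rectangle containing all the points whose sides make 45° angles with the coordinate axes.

12

In coordinates u = x + y, v = x − y the rectangle is axis-aligned; the map (x,y)→(u,v) scales areas by 2.
u-values: 15, 13, 11; range = 15 − 11 = 4.
v-values: 1, -1, 5; range = 5 − (-1) = 6.
Area = (4 × 6) / 2 = 12.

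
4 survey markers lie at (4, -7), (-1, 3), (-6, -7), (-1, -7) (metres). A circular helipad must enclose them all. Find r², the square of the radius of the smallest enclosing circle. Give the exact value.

39.0625

A smallest enclosing disk is always determined by at most three of the input points on its boundary.
The minimum enclosing circle is determined by three boundary points: (4, -7), (-1, 3), (-6, -7).
Their circumcentre is (-1, -3.25) with r² = 39.0625.
The farthest remaining point (-1, -7) is at distance² 14.0625 ≤ 39.0625.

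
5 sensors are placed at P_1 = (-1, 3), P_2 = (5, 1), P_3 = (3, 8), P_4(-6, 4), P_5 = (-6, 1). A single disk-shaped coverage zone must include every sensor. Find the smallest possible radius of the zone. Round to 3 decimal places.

A smallest enclosing disk is always determined by at most three of the input points on its boundary.
The minimum enclosing circle is determined by three boundary points: P_2, P_3, P_5.
Their circumcentre is (-0.5, 45/14) with r² = 3445/98.
The farthest remaining point P_4 is at distance² 3025/98 ≤ 3445/98.
r = √(3445/98) ≈ 5.929.

5.929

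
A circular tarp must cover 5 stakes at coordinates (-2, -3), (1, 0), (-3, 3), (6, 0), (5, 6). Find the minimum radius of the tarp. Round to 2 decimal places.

5.70

By Welzl's lemma the MEC is supported by two points (diametrically opposite) or three points (on a circumcircle).
The farthest pair is (-2, -3)–(5, 6) with squared distance 130. The circle on this segment as diameter has centre (1.5, 1.5) and r² = 130/4 = 32.5.
Check (1, 0): distance² to centre = 2.5 ≤ 32.5, so it lies inside.
All remaining points lie in this disk, and no smaller disk contains both endpoints, so this is the minimum enclosing circle.
r = √(32.5) ≈ 5.70.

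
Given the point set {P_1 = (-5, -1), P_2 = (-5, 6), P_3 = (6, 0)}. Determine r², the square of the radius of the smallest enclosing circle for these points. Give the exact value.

9577/242

Side lengths²: P_1P_2² = 49, P_1P_3² = 122, P_2P_3² = 157.
Since P_2P_3² = 157 < 122 + 49 = 171, the triangle is acute, so the smallest enclosing circle is the circumcircle.
Circumcentre = (5/22, 2.5), r² = 9577/242.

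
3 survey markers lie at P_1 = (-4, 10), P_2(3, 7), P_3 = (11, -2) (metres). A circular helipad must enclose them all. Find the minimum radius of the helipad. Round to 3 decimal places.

Side lengths²: P_1P_2² = 58, P_1P_3² = 369, P_2P_3² = 145.
Since P_1P_3² = 369 ≥ 145 + 58 = 203, the angle opposite P_1P_3 is not acute, so the smallest enclosing circle has P_1P_3 as diameter.
Centre = midpoint of P_1P_3 = (3.5, 4), r² = 369/4 = 92.25.
r = √(92.25) ≈ 9.605.

9.605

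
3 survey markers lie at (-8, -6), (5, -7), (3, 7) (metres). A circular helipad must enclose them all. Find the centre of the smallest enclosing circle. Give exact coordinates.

Call the three points A, B, C in the order given.
Side lengths²: AB² = 170, AC² = 290, BC² = 200.
Since AC² = 290 < 200 + 170 = 370, the triangle is acute, so the smallest enclosing circle is the circumcircle.
Circumcentre = (-19/18, -13/18), r² = 12325/162.
Centre = (-19/18, -13/18).

(-19/18, -13/18)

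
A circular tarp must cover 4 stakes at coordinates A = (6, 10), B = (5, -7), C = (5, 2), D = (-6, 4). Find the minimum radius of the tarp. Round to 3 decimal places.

The minimum enclosing circle is determined by three boundary points: A, B, D.
Their circumcentre is (8/3, 5/3) with r² = 725/9.
The farthest remaining point C is at distance² 50/9 ≤ 725/9.
r = √(725/9) ≈ 8.975.

8.975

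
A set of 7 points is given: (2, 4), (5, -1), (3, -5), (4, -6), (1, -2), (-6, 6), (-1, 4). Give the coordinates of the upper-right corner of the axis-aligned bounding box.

(5, 6)

x-range [-6, 5], y-range [-6, 6].
The upper-right corner is (5, 6).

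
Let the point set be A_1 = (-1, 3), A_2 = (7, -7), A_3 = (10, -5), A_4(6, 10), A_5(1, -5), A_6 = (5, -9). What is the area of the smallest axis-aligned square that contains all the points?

361

The bounding box has width 11 and height 19.
An axis-aligned square enclosing the set must have side ≥ max(width, height).
So the minimum side is max(11, 19) = 19.
Area = 19² = 361.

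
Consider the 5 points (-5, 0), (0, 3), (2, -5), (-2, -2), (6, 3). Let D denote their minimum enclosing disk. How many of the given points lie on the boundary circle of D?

The minimum enclosing circle of a finite set is fixed by two of the points (as a diameter) or three (as a circumcircle).
The minimum enclosing circle is determined by three boundary points: (-5, 0), (2, -5), (6, 3).
Their circumcentre is (14/19, 12/19) with r² = 12025/361.
The farthest remaining point (-2, -2) is at distance² 5204/361 ≤ 12025/361.
The points at distance exactly r from the centre are (-5, 0), (2, -5), (6, 3) — 3 points.

3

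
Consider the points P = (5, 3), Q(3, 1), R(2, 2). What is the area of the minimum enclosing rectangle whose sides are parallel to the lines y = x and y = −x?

In coordinates u = x + y, v = x − y the rectangle is axis-aligned; the map (x,y)→(u,v) scales areas by 2.
u-values: 8, 4, 4; range = 8 − 4 = 4.
v-values: 2, 2, 0; range = 2 − 0 = 2.
Area = (4 × 2) / 2 = 4.

4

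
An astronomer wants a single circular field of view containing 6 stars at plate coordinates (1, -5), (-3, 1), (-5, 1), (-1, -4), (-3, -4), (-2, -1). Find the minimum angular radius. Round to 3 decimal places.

A smallest enclosing disk is always determined by at most three of the input points on its boundary.
The farthest pair is (1, -5)–(-5, 1) with squared distance 72. The circle on this segment as diameter has centre (-2, -2) and r² = 72/4 = 18.
Check (-3, 1): distance² to centre = 10 ≤ 18, so it lies inside.
All remaining points lie in this disk, and no smaller disk contains both endpoints, so this is the minimum enclosing circle.
r = √18 ≈ 4.243.

4.243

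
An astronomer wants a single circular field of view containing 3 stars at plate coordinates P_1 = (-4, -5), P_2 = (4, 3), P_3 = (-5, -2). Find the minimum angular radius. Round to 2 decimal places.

5.66

Side lengths²: P_1P_2² = 128, P_1P_3² = 10, P_2P_3² = 106.
Since P_1P_2² = 128 ≥ 106 + 10 = 116, the angle opposite P_1P_2 is not acute, so the smallest enclosing circle has P_1P_2 as diameter.
Centre = midpoint of P_1P_2 = (0, -1), r² = 128/4 = 32.
r = √32 ≈ 5.66.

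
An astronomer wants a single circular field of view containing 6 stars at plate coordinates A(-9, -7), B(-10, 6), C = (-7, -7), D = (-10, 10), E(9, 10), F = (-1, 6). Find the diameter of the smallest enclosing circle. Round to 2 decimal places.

24.80

By Welzl's lemma the MEC is supported by two points (diametrically opposite) or three points (on a circumcircle).
The minimum enclosing circle is determined by three boundary points: A, D, E.
Their circumcentre is (-0.5, 69/34) with r² = 88885/578.
The farthest remaining point C is at distance² 71545/578 ≤ 88885/578.
Diameter = 2r = 2√(88885/578) ≈ 24.80.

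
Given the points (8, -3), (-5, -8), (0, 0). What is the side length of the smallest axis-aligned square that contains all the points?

The bounding box has width 13 and height 8.
An axis-aligned square enclosing the set must have side ≥ max(width, height).
So the minimum side is max(13, 8) = 13.

13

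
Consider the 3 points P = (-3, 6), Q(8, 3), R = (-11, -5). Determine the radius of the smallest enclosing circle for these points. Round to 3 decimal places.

10.308

Side lengths²: PQ² = 130, PR² = 185, QR² = 425.
Since QR² = 425 ≥ 185 + 130 = 315, the angle opposite QR is not acute, so the smallest enclosing circle has QR as diameter.
Centre = midpoint of QR = (-1.5, -1), r² = 425/4 = 106.25.
r = √(106.25) ≈ 10.308.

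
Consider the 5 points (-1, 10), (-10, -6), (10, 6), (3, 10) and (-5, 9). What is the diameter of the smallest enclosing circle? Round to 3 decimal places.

23.324

A smallest enclosing disk is always determined by at most three of the input points on its boundary.
The farthest pair is (-10, -6)–(10, 6) with squared distance 544. The circle on this segment as diameter has centre (0, 0) and r² = 544/4 = 136.
Check (-1, 10): distance² to centre = 101 ≤ 136, so it lies inside.
All remaining points lie in this disk, and no smaller disk contains both endpoints, so this is the minimum enclosing circle.
Diameter = 2r = 2√136 ≈ 23.324.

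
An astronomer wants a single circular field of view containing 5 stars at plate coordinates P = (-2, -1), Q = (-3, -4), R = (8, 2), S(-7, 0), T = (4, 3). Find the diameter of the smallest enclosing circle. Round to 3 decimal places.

A smallest enclosing disk is always determined by at most three of the input points on its boundary.
The farthest pair is R–S with squared distance 229. The circle on this segment as diameter has centre (0.5, 1) and r² = 229/4 = 57.25.
Check P: distance² to centre = 10.25 ≤ 57.25, so it lies inside.
All remaining points lie in this disk, and no smaller disk contains both endpoints, so this is the minimum enclosing circle.
Diameter = 2r = 2√(57.25) ≈ 15.133.

15.133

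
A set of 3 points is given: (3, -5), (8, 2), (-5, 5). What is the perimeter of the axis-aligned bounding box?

46

Width = max x − min x = 8 − (-5) = 13.
Height = max y − min y = 5 − (-5) = 10.
Perimeter = 2(13 + 10) = 46.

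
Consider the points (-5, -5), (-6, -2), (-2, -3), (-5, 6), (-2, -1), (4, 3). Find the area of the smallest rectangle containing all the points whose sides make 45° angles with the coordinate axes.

102

In coordinates u = x + y, v = x − y the rectangle is axis-aligned; the map (x,y)→(u,v) scales areas by 2.
u-values: -10, -8, -5, 1, -3, 7; range = 7 − (-10) = 17.
v-values: 0, -4, 1, -11, -1, 1; range = 1 − (-11) = 12.
Area = (17 × 12) / 2 = 102.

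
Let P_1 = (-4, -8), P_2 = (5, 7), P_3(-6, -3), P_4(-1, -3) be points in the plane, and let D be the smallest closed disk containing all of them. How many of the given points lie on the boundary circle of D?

By Welzl's lemma the MEC is supported by two points (diametrically opposite) or three points (on a circumcircle).
The farthest pair is P_1–P_2 with squared distance 306. The circle on this segment as diameter has centre (0.5, -0.5) and r² = 306/4 = 76.5.
Check P_3: distance² to centre = 48.5 ≤ 76.5, so it lies inside.
All remaining points lie in this disk, and no smaller disk contains both endpoints, so this is the minimum enclosing circle.
The points at distance exactly r from the centre are P_1, P_2 — 2 points.

2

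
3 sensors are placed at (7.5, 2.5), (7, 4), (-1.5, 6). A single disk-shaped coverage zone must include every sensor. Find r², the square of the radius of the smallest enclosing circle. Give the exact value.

23.3125

Call the three points A, B, C in the order given.
Side lengths²: AB² = 2.5, AC² = 93.25, BC² = 76.25.
Since AC² = 93.25 ≥ 76.25 + 2.5 = 78.75, the angle opposite AC is not acute, so the smallest enclosing circle has AC as diameter.
Centre = midpoint of AC = (3, 4.25), r² = 93.25/4 = 23.3125.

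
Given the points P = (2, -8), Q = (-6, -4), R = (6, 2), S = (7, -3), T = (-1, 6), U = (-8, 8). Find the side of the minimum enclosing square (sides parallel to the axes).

The bounding box has width 15 and height 16.
An axis-aligned square enclosing the set must have side ≥ max(width, height).
So the minimum side is max(15, 16) = 16.

16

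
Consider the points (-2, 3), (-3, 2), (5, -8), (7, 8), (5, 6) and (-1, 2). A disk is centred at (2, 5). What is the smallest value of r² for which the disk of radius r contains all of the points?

178

The required radius is the distance from (2, 5) to the farthest point.
Squared distances: 20, 34, 178, 34, 10, 18.
Maximum is 178, attained at (5, -8).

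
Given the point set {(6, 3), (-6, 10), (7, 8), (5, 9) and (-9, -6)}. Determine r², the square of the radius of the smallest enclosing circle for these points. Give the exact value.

The minimum enclosing circle of a finite set is fixed by two of the points (as a diameter) or three (as a circumcircle).
The farthest pair is (7, 8)–(-9, -6) with squared distance 452. The circle on this segment as diameter has centre (-1, 1) and r² = 452/4 = 113.
Check (6, 3): distance² to centre = 53 ≤ 113, so it lies inside.
All remaining points lie in this disk, and no smaller disk contains both endpoints, so this is the minimum enclosing circle.

113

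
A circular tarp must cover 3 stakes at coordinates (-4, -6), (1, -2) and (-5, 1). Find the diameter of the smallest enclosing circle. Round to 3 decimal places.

Call the three points A, B, C in the order given.
Side lengths²: AB² = 41, AC² = 50, BC² = 45.
Since AC² = 50 < 45 + 41 = 86, the triangle is acute, so the smallest enclosing circle is the circumcircle.
Circumcentre = (-75/26, -59/26), r² = 5125/338.
Diameter = 2r = 2√(5125/338) ≈ 7.788.

7.788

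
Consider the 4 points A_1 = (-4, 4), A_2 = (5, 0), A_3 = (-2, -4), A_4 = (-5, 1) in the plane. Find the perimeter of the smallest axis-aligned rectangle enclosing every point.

36

Width = max x − min x = 5 − (-5) = 10.
Height = max y − min y = 4 − (-4) = 8.
Perimeter = 2(10 + 8) = 36.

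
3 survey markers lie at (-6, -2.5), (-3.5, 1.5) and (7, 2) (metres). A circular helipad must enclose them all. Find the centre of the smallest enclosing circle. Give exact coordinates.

Call the three points A, B, C in the order given.
Side lengths²: AB² = 22.25, AC² = 189.25, BC² = 110.5.
Since AC² = 189.25 ≥ 110.5 + 22.25 = 132.75, the angle opposite AC is not acute, so the smallest enclosing circle has AC as diameter.
Centre = midpoint of AC = (0.5, -0.25), r² = 189.25/4 = 47.3125.
Centre = (0.5, -0.25).

(0.5, -0.25)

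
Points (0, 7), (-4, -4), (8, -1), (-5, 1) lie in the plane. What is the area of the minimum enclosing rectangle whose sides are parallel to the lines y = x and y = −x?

In coordinates u = x + y, v = x − y the rectangle is axis-aligned; the map (x,y)→(u,v) scales areas by 2.
u-values: 7, -8, 7, -4; range = 7 − (-8) = 15.
v-values: -7, 0, 9, -6; range = 9 − (-7) = 16.
Area = (15 × 16) / 2 = 120.

120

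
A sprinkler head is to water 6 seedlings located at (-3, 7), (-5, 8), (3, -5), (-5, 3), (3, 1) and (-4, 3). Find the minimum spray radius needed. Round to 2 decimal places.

By Welzl's lemma the MEC is supported by two points (diametrically opposite) or three points (on a circumcircle).
The farthest pair is (-5, 8)–(3, -5) with squared distance 233. The circle on this segment as diameter has centre (-1, 1.5) and r² = 233/4 = 58.25.
Check (-3, 7): distance² to centre = 34.25 ≤ 58.25, so it lies inside.
All remaining points lie in this disk, and no smaller disk contains both endpoints, so this is the minimum enclosing circle.
r = √(58.25) ≈ 7.63.

7.63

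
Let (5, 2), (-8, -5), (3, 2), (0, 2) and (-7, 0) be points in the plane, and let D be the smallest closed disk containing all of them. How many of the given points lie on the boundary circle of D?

The farthest pair is (5, 2)–(-8, -5) with squared distance 218. The circle on this segment as diameter has centre (-1.5, -1.5) and r² = 218/4 = 54.5.
Check (3, 2): distance² to centre = 32.5 ≤ 54.5, so it lies inside.
All remaining points lie in this disk, and no smaller disk contains both endpoints, so this is the minimum enclosing circle.
The points at distance exactly r from the centre are (5, 2), (-8, -5) — 2 points.

2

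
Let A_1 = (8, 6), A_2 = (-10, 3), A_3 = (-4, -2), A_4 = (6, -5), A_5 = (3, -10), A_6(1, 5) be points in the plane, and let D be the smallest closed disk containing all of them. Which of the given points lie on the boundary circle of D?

A_1, A_2, A_5

By Welzl's lemma the MEC is supported by two points (diametrically opposite) or three points (on a circumcircle).
The minimum enclosing circle is determined by three boundary points: A_1, A_2, A_5.
Their circumcentre is (-3/14, -3/14) with r² = 10397/98.
The farthest remaining point A_4 is at distance² 6029/98 ≤ 10397/98.
The points at distance exactly r from the centre are A_1, A_2, A_5 — 3 points.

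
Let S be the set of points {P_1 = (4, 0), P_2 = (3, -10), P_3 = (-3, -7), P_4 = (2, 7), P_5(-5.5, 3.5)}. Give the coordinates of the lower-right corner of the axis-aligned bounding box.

x-range [-5.5, 4], y-range [-10, 7].
The lower-right corner is (4, -10).

(4, -10)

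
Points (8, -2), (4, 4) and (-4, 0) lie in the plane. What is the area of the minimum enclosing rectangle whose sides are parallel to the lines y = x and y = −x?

In coordinates u = x + y, v = x − y the rectangle is axis-aligned; the map (x,y)→(u,v) scales areas by 2.
u-values: 6, 8, -4; range = 8 − (-4) = 12.
v-values: 10, 0, -4; range = 10 − (-4) = 14.
Area = (12 × 14) / 2 = 84.

84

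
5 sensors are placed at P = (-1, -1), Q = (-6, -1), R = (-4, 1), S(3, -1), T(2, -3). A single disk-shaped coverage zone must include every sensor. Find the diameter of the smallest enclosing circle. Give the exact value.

9

A smallest enclosing disk is always determined by at most three of the input points on its boundary.
The farthest pair is Q–S with squared distance 81. The circle on this segment as diameter has centre (-1.5, -1) and r² = 81/4 = 20.25.
Check P: distance² to centre = 0.25 ≤ 20.25, so it lies inside.
All remaining points lie in this disk, and no smaller disk contains both endpoints, so this is the minimum enclosing circle.
Diameter = 2r = 2√(20.25) = 9.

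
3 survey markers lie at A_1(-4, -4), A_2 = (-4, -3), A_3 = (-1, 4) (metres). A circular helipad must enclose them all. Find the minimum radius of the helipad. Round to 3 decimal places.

Side lengths²: A_1A_2² = 1, A_1A_3² = 73, A_2A_3² = 58.
Since A_1A_3² = 73 ≥ 58 + 1 = 59, the angle opposite A_1A_3 is not acute, so the smallest enclosing circle has A_1A_3 as diameter.
Centre = midpoint of A_1A_3 = (-2.5, 0), r² = 73/4 = 18.25.
r = √(18.25) ≈ 4.272.

4.272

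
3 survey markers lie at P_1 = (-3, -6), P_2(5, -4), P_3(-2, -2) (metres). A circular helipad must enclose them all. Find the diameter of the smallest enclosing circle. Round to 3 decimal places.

Side lengths²: P_1P_2² = 68, P_1P_3² = 17, P_2P_3² = 53.
Since P_1P_2² = 68 < 53 + 17 = 70, the triangle is acute, so the smallest enclosing circle is the circumcircle.
Circumcentre = (29/30, -73/15), r² = 15317/900.
Diameter = 2r = 2√(15317/900) ≈ 8.251.

8.251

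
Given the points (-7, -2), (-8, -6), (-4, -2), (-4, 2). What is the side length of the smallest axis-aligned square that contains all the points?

The bounding box has width 4 and height 8.
An axis-aligned square enclosing the set must have side ≥ max(width, height).
So the minimum side is max(4, 8) = 8.

8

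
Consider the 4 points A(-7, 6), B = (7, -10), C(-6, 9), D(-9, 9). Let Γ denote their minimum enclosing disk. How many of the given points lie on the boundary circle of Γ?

The minimum enclosing circle of a finite set is fixed by two of the points (as a diameter) or three (as a circumcircle).
The farthest pair is B–D with squared distance 617. The circle on this segment as diameter has centre (-1, -0.5) and r² = 617/4 = 154.25.
Check A: distance² to centre = 78.25 ≤ 154.25, so it lies inside.
All remaining points lie in this disk, and no smaller disk contains both endpoints, so this is the minimum enclosing circle.
The points at distance exactly r from the centre are B, D — 2 points.

2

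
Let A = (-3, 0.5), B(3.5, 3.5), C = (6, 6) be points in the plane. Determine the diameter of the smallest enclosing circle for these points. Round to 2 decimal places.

Side lengths²: AB² = 51.25, AC² = 111.25, BC² = 12.5.
Since AC² = 111.25 ≥ 51.25 + 12.5 = 63.75, the angle opposite AC is not acute, so the smallest enclosing circle has AC as diameter.
Centre = midpoint of AC = (1.5, 3.25), r² = 111.25/4 = 27.8125.
Diameter = 2r = 2√(27.8125) ≈ 10.55.

10.55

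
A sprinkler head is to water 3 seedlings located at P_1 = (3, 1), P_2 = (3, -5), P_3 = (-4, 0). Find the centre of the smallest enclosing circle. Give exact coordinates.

(-1/7, -2)

Side lengths²: P_1P_2² = 36, P_1P_3² = 50, P_2P_3² = 74.
Since P_2P_3² = 74 < 50 + 36 = 86, the triangle is acute, so the smallest enclosing circle is the circumcircle.
Circumcentre = (-1/7, -2), r² = 925/49.
Centre = (-1/7, -2).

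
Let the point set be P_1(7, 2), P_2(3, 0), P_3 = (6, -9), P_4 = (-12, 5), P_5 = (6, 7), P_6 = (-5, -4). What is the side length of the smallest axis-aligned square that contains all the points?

19

The bounding box has width 19 and height 16.
An axis-aligned square enclosing the set must have side ≥ max(width, height).
So the minimum side is max(19, 16) = 19.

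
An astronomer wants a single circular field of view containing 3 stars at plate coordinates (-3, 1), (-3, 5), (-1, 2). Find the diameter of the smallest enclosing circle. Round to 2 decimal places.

Call the three points A, B, C in the order given.
Side lengths²: AB² = 16, AC² = 5, BC² = 13.
Since AB² = 16 < 13 + 5 = 18, the triangle is acute, so the smallest enclosing circle is the circumcircle.
Circumcentre = (-2.75, 3), r² = 4.0625.
Diameter = 2r = 2√(4.0625) ≈ 4.03.

4.03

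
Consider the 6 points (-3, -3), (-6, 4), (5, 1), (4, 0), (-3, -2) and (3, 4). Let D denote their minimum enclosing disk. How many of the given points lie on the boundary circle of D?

A smallest enclosing disk is always determined by at most three of the input points on its boundary.
The minimum enclosing circle is determined by three boundary points: (-3, -3), (-6, 4), (5, 1).
Their circumcentre is (-10/17, 37/17) with r² = 9425/289.
The farthest remaining point (4, 0) is at distance² 7453/289 ≤ 9425/289.
The points at distance exactly r from the centre are (-3, -3), (-6, 4), (5, 1) — 3 points.

3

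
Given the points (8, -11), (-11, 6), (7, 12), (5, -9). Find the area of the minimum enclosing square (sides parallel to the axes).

529

The bounding box has width 19 and height 23.
An axis-aligned square enclosing the set must have side ≥ max(width, height).
So the minimum side is max(19, 23) = 23.
Area = 23² = 529.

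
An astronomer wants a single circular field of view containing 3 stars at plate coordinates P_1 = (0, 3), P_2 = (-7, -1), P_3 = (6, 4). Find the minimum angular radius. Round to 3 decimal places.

Side lengths²: P_1P_2² = 65, P_1P_3² = 37, P_2P_3² = 194.
Since P_2P_3² = 194 ≥ 65 + 37 = 102, the angle opposite P_2P_3 is not acute, so the smallest enclosing circle has P_2P_3 as diameter.
Centre = midpoint of P_2P_3 = (-0.5, 1.5), r² = 194/4 = 48.5.
r = √(48.5) ≈ 6.964.

6.964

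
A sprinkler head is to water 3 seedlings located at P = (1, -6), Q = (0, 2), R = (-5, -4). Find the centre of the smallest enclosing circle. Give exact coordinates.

(-49/46, -101/46)

Side lengths²: PQ² = 65, PR² = 40, QR² = 61.
Since PQ² = 65 < 61 + 40 = 101, the triangle is acute, so the smallest enclosing circle is the circumcircle.
Circumcentre = (-49/46, -101/46), r² = 19825/1058.
Centre = (-49/46, -101/46).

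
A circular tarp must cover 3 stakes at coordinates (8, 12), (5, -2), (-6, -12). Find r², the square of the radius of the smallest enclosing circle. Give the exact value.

Call the three points A, B, C in the order given.
Side lengths²: AB² = 205, AC² = 772, BC² = 221.
Since AC² = 772 ≥ 221 + 205 = 426, the angle opposite AC is not acute, so the smallest enclosing circle has AC as diameter.
Centre = midpoint of AC = (1, 0), r² = 772/4 = 193.

193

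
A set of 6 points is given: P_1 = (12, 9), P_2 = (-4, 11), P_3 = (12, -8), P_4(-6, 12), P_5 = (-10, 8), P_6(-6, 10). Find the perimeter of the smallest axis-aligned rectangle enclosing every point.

84

Width = max x − min x = 12 − (-10) = 22.
Height = max y − min y = 12 − (-8) = 20.
Perimeter = 2(22 + 20) = 84.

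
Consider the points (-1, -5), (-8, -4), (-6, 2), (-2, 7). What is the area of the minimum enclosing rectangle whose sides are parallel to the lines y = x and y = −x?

In coordinates u = x + y, v = x − y the rectangle is axis-aligned; the map (x,y)→(u,v) scales areas by 2.
u-values: -6, -12, -4, 5; range = 5 − (-12) = 17.
v-values: 4, -4, -8, -9; range = 4 − (-9) = 13.
Area = (17 × 13) / 2 = 110.5.

110.5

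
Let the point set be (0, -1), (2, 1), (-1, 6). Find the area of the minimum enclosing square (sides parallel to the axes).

49

The bounding box has width 3 and height 7.
An axis-aligned square enclosing the set must have side ≥ max(width, height).
So the minimum side is max(3, 7) = 7.
Area = 7² = 49.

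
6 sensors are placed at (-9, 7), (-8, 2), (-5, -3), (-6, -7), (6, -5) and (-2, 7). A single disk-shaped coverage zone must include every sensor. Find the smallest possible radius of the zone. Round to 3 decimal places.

The farthest pair is (-9, 7)–(6, -5) with squared distance 369. The circle on this segment as diameter has centre (-1.5, 1) and r² = 369/4 = 92.25.
Check (-8, 2): distance² to centre = 43.25 ≤ 92.25, so it lies inside.
All remaining points lie in this disk, and no smaller disk contains both endpoints, so this is the minimum enclosing circle.
r = √(92.25) ≈ 9.605.

9.605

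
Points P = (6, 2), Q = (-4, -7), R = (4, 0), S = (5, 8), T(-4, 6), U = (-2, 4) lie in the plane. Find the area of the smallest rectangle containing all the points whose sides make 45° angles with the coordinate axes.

In coordinates u = x + y, v = x − y the rectangle is axis-aligned; the map (x,y)→(u,v) scales areas by 2.
u-values: 8, -11, 4, 13, 2, 2; range = 13 − (-11) = 24.
v-values: 4, 3, 4, -3, -10, -6; range = 4 − (-10) = 14.
Area = (24 × 14) / 2 = 168.

168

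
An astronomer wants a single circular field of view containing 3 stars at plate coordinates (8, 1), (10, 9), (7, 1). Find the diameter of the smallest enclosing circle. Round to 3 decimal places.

Call the three points A, B, C in the order given.
Side lengths²: AB² = 68, AC² = 1, BC² = 73.
Since BC² = 73 ≥ 68 + 1 = 69, the angle opposite BC is not acute, so the smallest enclosing circle has BC as diameter.
Centre = midpoint of BC = (8.5, 5), r² = 73/4 = 18.25.
Diameter = 2r = 2√(18.25) ≈ 8.544.

8.544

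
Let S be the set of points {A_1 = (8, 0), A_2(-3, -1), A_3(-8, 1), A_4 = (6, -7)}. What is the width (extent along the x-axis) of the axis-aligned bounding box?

max x = 8, min x = -8, so width = 16.

16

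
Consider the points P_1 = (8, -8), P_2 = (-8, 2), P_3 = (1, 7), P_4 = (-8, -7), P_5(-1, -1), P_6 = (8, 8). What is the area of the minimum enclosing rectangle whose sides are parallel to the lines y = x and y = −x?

403

In coordinates u = x + y, v = x − y the rectangle is axis-aligned; the map (x,y)→(u,v) scales areas by 2.
u-values: 0, -6, 8, -15, -2, 16; range = 16 − (-15) = 31.
v-values: 16, -10, -6, -1, 0, 0; range = 16 − (-10) = 26.
Area = (31 × 26) / 2 = 403.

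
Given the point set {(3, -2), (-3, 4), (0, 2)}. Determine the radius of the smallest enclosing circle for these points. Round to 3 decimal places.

Call the three points A, B, C in the order given.
Side lengths²: AB² = 72, AC² = 25, BC² = 13.
Since AB² = 72 ≥ 25 + 13 = 38, the angle opposite AB is not acute, so the smallest enclosing circle has AB as diameter.
Centre = midpoint of AB = (0, 1), r² = 72/4 = 18.
r = √18 ≈ 4.243.

4.243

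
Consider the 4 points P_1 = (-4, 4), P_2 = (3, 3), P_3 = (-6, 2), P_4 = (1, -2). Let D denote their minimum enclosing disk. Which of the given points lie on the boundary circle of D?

P_2, P_3, P_4

The minimum enclosing circle of a finite set is fixed by two of the points (as a diameter) or three (as a circumcircle).
The minimum enclosing circle is determined by three boundary points: P_2, P_3, P_4.
Their circumcentre is (-123/86, 161/86) with r² = 77285/3698.
The farthest remaining point P_1 is at distance² 41165/3698 ≤ 77285/3698.
The points at distance exactly r from the centre are P_2, P_3, P_4 — 3 points.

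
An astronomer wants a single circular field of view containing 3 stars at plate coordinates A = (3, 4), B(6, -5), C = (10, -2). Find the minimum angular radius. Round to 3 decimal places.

Side lengths²: AB² = 90, AC² = 85, BC² = 25.
Since AB² = 90 < 85 + 25 = 110, the triangle is acute, so the smallest enclosing circle is the circumcircle.
Circumcentre = (5.5, -1/6), r² = 425/18.
r = √(425/18) ≈ 4.859.

4.859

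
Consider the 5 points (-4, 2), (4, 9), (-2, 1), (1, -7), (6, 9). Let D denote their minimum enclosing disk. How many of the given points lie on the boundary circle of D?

2

By Welzl's lemma the MEC is supported by two points (diametrically opposite) or three points (on a circumcircle).
The farthest pair is (1, -7)–(6, 9) with squared distance 281. The circle on this segment as diameter has centre (3.5, 1) and r² = 281/4 = 70.25.
Check (-4, 2): distance² to centre = 57.25 ≤ 70.25, so it lies inside.
All remaining points lie in this disk, and no smaller disk contains both endpoints, so this is the minimum enclosing circle.
The points at distance exactly r from the centre are (1, -7), (6, 9) — 2 points.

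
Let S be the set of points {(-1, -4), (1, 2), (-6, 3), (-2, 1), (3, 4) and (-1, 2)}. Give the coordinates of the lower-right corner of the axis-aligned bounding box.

x-range [-6, 3], y-range [-4, 4].
The lower-right corner is (3, -4).

(3, -4)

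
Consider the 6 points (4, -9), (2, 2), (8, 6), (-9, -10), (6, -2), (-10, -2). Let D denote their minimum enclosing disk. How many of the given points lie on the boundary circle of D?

By Welzl's lemma the MEC is supported by two points (diametrically opposite) or three points (on a circumcircle).
The farthest pair is (8, 6)–(-9, -10) with squared distance 545. The circle on this segment as diameter has centre (-0.5, -2) and r² = 545/4 = 136.25.
Check (4, -9): distance² to centre = 69.25 ≤ 136.25, so it lies inside.
All remaining points lie in this disk, and no smaller disk contains both endpoints, so this is the minimum enclosing circle.
The points at distance exactly r from the centre are (8, 6), (-9, -10) — 2 points.

2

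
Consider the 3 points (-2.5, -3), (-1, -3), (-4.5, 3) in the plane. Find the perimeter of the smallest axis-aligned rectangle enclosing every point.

Width = max x − min x = -1 − (-4.5) = 3.5.
Height = max y − min y = 3 − (-3) = 6.
Perimeter = 2(3.5 + 6) = 19.

19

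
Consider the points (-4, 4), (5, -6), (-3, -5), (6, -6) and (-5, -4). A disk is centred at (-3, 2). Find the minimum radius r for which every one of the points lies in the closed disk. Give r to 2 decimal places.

The required radius is the distance from (-3, 2) to the farthest point.
Squared distances: 5, 128, 49, 145, 40.
Maximum is 145, attained at (6, -6).
r = √145 ≈ 12.04.

12.04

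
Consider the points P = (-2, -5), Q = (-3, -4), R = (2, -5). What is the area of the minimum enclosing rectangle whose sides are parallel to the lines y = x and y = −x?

12

In coordinates u = x + y, v = x − y the rectangle is axis-aligned; the map (x,y)→(u,v) scales areas by 2.
u-values: -7, -7, -3; range = -3 − (-7) = 4.
v-values: 3, 1, 7; range = 7 − 1 = 6.
Area = (4 × 6) / 2 = 12.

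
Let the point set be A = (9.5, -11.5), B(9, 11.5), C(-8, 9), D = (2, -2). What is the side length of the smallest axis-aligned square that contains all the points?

23

The bounding box has width 17.5 and height 23.
An axis-aligned square enclosing the set must have side ≥ max(width, height).
So the minimum side is max(17.5, 23) = 23.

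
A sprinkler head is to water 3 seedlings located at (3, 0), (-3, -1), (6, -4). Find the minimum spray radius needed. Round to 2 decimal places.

4.74

Call the three points A, B, C in the order given.
Side lengths²: AB² = 37, AC² = 25, BC² = 90.
Since BC² = 90 ≥ 37 + 25 = 62, the angle opposite BC is not acute, so the smallest enclosing circle has BC as diameter.
Centre = midpoint of BC = (1.5, -2.5), r² = 90/4 = 22.5.
r = √(22.5) ≈ 4.74.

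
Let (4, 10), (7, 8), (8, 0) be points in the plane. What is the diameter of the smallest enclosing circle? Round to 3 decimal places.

10.770

Call the three points A, B, C in the order given.
Side lengths²: AB² = 13, AC² = 116, BC² = 65.
Since AC² = 116 ≥ 65 + 13 = 78, the angle opposite AC is not acute, so the smallest enclosing circle has AC as diameter.
Centre = midpoint of AC = (6, 5), r² = 116/4 = 29.
Diameter = 2r = 2√29 ≈ 10.770.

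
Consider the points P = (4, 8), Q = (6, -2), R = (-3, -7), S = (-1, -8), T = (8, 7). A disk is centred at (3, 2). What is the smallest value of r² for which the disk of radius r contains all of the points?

117

The required radius is the distance from (3, 2) to the farthest point.
Squared distances: 37, 25, 117, 116, 50.
Maximum is 117, attained at R.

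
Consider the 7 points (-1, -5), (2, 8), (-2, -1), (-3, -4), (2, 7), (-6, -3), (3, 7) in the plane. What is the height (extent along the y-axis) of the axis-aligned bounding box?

13

max y = 8, min y = -5, so height = 13.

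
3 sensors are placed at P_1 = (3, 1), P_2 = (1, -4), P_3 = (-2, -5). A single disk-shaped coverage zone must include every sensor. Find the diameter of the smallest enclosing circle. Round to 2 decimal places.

Side lengths²: P_1P_2² = 29, P_1P_3² = 61, P_2P_3² = 10.
Since P_1P_3² = 61 ≥ 29 + 10 = 39, the angle opposite P_1P_3 is not acute, so the smallest enclosing circle has P_1P_3 as diameter.
Centre = midpoint of P_1P_3 = (0.5, -2), r² = 61/4 = 15.25.
Diameter = 2r = 2√(15.25) ≈ 7.81.

7.81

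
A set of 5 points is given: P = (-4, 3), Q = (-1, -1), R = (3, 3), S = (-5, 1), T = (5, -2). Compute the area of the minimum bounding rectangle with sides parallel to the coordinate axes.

50

x ranges over [-5, 5], width 10.
y ranges over [-2, 3], height 5.
Area = 10 × 5 = 50.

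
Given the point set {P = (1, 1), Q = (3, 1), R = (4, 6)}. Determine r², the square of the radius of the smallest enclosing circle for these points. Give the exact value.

8.5

Side lengths²: PQ² = 4, PR² = 34, QR² = 26.
Since PR² = 34 ≥ 26 + 4 = 30, the angle opposite PR is not acute, so the smallest enclosing circle has PR as diameter.
Centre = midpoint of PR = (2.5, 3.5), r² = 34/4 = 8.5.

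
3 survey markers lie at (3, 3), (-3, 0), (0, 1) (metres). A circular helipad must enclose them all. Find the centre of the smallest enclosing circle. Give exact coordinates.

(0, 1.5)

Call the three points A, B, C in the order given.
Side lengths²: AB² = 45, AC² = 13, BC² = 10.
Since AB² = 45 ≥ 13 + 10 = 23, the angle opposite AB is not acute, so the smallest enclosing circle has AB as diameter.
Centre = midpoint of AB = (0, 1.5), r² = 45/4 = 11.25.
Centre = (0, 1.5).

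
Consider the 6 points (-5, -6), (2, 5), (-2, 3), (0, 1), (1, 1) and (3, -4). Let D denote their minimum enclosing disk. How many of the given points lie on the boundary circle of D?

A smallest enclosing disk is always determined by at most three of the input points on its boundary.
The farthest pair is (-5, -6)–(2, 5) with squared distance 170. The circle on this segment as diameter has centre (-1.5, -0.5) and r² = 170/4 = 42.5.
Check (-2, 3): distance² to centre = 12.5 ≤ 42.5, so it lies inside.
All remaining points lie in this disk, and no smaller disk contains both endpoints, so this is the minimum enclosing circle.
The points at distance exactly r from the centre are (-5, -6), (2, 5) — 2 points.

2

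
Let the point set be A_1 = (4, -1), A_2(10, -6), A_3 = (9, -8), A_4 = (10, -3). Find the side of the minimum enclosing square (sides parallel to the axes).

The bounding box has width 6 and height 7.
An axis-aligned square enclosing the set must have side ≥ max(width, height).
So the minimum side is max(6, 7) = 7.

7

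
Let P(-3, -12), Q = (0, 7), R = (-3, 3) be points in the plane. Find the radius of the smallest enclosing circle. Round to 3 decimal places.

9.618

Side lengths²: PQ² = 370, PR² = 225, QR² = 25.
Since PQ² = 370 ≥ 225 + 25 = 250, the angle opposite PQ is not acute, so the smallest enclosing circle has PQ as diameter.
Centre = midpoint of PQ = (-1.5, -2.5), r² = 370/4 = 92.5.
r = √(92.5) ≈ 9.618.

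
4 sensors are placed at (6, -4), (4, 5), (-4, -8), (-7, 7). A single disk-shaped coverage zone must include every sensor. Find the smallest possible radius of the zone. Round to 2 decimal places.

8.66

The minimum enclosing circle is determined by three boundary points: (6, -4), (-4, -8), (-7, 7).
Their circumcentre is (-41/27, 8/27) with r² = 54665/729.
The farthest remaining point (4, 5) is at distance² 38330/729 ≤ 54665/729.
r = √(54665/729) ≈ 8.66.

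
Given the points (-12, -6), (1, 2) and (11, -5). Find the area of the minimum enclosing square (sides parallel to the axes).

529

The bounding box has width 23 and height 8.
An axis-aligned square enclosing the set must have side ≥ max(width, height).
So the minimum side is max(23, 8) = 23.
Area = 23² = 529.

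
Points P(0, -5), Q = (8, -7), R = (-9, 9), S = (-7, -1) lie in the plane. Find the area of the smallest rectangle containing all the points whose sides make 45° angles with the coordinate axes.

148.5

In coordinates u = x + y, v = x − y the rectangle is axis-aligned; the map (x,y)→(u,v) scales areas by 2.
u-values: -5, 1, 0, -8; range = 1 − (-8) = 9.
v-values: 5, 15, -18, -6; range = 15 − (-18) = 33.
Area = (9 × 33) / 2 = 148.5.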